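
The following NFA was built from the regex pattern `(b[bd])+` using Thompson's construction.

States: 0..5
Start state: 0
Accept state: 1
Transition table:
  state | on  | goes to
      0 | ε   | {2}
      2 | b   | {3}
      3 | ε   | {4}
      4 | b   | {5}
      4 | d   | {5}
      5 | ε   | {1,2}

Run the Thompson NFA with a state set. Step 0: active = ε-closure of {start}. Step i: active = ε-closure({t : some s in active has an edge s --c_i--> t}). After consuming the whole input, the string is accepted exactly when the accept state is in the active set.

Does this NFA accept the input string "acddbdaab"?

start: ε-closure({0}) = {0,2}
'a' @ 1: {}  — state set empty
rest 'cddbdaab' ignored (set empty)
end set {} — state 1 not in

Answer: REJECT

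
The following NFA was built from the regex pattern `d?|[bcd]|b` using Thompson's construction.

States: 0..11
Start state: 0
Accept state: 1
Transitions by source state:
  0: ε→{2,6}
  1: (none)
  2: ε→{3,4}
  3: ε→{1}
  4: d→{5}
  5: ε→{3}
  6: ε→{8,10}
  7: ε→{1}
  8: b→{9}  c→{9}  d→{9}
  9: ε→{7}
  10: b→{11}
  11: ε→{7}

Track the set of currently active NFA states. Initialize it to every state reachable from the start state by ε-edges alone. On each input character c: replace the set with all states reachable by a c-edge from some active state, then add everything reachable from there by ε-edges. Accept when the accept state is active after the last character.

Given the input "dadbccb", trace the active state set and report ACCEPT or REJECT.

Answer: REJECT

Trace:
initial (ε-close {0}): {0,1,2,3,4,6,8,10}
'd' @ 1: {1,3,5,7,9}  (accept∈set)
'a' @ 2: {}  — state set empty
rest 'dbccb' ignored (set empty)
end set {} — state 1 not in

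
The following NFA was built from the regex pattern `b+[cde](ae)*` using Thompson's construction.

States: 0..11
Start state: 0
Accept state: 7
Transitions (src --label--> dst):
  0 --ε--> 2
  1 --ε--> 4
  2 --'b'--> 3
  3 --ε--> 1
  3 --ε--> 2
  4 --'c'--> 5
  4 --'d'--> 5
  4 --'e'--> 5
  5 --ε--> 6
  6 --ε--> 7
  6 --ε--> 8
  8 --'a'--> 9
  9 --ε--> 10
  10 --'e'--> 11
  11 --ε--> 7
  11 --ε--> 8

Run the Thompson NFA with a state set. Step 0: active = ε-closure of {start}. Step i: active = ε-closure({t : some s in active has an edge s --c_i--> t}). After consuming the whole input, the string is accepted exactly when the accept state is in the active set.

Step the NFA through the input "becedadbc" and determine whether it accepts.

Answer: REJECT

Derivation:
S₀ = ε-closure({0}) = {0,2}
'b' @ 1: {1,2,3,4}
'e' @ 2: {5,6,7,8}  [accepting]
'c' @ 3: {}  — state set empty
rest 'edadbc' ignored (set empty)
final: {}; accept 7 not in set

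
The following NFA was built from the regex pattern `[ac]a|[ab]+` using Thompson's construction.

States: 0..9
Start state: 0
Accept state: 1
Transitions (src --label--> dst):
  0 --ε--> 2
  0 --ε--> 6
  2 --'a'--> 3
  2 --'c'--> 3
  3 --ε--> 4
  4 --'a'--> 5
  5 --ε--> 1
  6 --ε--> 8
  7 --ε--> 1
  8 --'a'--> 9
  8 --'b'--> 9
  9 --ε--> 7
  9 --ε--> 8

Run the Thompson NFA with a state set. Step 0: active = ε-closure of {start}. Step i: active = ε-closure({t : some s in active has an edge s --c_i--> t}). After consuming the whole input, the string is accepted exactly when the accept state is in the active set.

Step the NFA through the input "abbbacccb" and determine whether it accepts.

initial (ε-close {0}): {0,2,6,8}
'a' @ 1: {1,3,4,7,8,9}  ✓accept
'b' @ 2: {1,7,8,9}  ✓accept
'b' @ 3: {1,7,8,9}  ✓accept
'b' @ 4: {1,7,8,9}  ✓accept
'a' @ 5: {1,7,8,9}  ✓accept
'c' @ 6: {}  — state set empty
rest 'ccb' ignored (set empty)
end set {} — state 1 not in

Answer: REJECT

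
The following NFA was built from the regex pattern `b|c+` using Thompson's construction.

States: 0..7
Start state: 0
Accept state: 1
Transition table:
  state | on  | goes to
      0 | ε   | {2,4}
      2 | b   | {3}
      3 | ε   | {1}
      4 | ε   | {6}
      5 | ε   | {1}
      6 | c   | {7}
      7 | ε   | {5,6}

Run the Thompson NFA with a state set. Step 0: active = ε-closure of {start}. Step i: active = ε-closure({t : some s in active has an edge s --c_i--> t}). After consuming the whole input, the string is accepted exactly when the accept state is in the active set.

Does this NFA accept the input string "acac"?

Answer: REJECT

Derivation:
start: ε-closure({0}) = {0,2,4,6}
'a' @ 1: {}  — state set empty
rest 'cac' ignored (set empty)
final: {}; accept 1 not in set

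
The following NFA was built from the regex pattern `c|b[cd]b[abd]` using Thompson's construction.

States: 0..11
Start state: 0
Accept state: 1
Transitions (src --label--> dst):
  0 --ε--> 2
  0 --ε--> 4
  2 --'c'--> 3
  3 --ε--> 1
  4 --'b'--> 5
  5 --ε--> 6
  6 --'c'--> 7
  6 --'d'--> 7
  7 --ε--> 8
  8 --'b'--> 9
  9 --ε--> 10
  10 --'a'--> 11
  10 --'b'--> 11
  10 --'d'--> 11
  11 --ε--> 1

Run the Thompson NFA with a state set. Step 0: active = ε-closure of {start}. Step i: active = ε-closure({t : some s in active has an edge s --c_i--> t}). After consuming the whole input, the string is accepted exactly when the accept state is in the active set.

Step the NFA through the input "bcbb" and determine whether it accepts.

S₀ = ε-closure({0}) = {0,2,4}
'b' @ 1: {5,6}
'c' @ 2: {7,8}
'b' @ 3: {9,10}
'b' @ 4: {1,11}  (accept∈set)
final: {1,11}; accept 1 in set

Answer: ACCEPT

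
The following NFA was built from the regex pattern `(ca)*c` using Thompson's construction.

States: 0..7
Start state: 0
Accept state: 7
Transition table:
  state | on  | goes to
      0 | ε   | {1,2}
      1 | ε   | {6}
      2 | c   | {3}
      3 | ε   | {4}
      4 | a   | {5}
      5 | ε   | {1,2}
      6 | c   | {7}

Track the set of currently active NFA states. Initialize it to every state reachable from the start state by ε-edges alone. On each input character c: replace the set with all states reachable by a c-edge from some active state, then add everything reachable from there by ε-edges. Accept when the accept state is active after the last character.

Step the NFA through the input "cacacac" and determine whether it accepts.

S₀ = ε-closure({0}) = {0,1,2,6}
'c' @ 1: {3,4,7}  ✓accept
'a' @ 2: {1,2,5,6}
'c' @ 3: {3,4,7}  ✓accept
'a' @ 4: {1,2,5,6}
'c' @ 5: {3,4,7}  ✓accept
'a' @ 6: {1,2,5,6}
'c' @ 7: {3,4,7}  ✓accept
end set {3,4,7} — state 7 in

Answer: ACCEPT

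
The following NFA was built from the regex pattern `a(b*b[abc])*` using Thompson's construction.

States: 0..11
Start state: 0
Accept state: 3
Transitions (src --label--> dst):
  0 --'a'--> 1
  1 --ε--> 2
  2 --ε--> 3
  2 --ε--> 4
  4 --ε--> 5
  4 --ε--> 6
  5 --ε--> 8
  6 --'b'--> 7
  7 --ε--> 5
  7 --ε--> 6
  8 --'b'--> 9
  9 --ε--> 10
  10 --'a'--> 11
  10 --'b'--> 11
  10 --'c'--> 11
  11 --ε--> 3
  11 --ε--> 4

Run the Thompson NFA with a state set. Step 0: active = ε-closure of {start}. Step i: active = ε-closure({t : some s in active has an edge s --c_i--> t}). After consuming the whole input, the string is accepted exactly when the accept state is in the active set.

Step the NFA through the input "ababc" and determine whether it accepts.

start: ε-closure({0}) = {0}
'a' @ 1: {1,2,3,4,5,6,8}  [accepting]
'b' @ 2: {5,6,7,8,9,10}
'a' @ 3: {3,4,5,6,8,11}  [accepting]
'b' @ 4: {5,6,7,8,9,10}
'c' @ 5: {3,4,5,6,8,11}  [accepting]
after full input: {3,4,5,6,8,11}  (accept=3 in)

Answer: ACCEPT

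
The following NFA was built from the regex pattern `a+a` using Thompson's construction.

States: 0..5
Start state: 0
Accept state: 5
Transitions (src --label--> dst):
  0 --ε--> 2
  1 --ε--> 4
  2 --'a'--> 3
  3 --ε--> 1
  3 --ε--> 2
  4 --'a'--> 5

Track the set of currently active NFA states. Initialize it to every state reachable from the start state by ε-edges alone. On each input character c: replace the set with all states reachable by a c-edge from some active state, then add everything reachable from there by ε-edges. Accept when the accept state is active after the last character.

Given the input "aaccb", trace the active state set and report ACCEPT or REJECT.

initial (ε-close {0}): {0,2}
'a' @ 1: {1,2,3,4}
'a' @ 2: {1,2,3,4,5}  [accepting]
'c' @ 3: {}  — no active states
rest 'cb' ignored (set empty)
final: {}; accept 5 not in set

Answer: REJECT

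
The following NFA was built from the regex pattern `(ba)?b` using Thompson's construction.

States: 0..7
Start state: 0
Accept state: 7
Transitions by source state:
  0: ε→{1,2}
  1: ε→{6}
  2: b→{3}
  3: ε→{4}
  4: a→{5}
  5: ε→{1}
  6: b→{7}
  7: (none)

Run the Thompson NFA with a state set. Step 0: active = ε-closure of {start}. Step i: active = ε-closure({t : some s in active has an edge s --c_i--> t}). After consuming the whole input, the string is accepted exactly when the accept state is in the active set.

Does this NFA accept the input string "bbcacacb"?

S₀ = ε-closure({0}) = {0,1,2,6}
'b' @ 1: {3,4,7}  (accept∈set)
'b' @ 2: {}  — no active states
rest 'cacacb' ignored (set empty)
end set {} — state 7 not in

Answer: REJECT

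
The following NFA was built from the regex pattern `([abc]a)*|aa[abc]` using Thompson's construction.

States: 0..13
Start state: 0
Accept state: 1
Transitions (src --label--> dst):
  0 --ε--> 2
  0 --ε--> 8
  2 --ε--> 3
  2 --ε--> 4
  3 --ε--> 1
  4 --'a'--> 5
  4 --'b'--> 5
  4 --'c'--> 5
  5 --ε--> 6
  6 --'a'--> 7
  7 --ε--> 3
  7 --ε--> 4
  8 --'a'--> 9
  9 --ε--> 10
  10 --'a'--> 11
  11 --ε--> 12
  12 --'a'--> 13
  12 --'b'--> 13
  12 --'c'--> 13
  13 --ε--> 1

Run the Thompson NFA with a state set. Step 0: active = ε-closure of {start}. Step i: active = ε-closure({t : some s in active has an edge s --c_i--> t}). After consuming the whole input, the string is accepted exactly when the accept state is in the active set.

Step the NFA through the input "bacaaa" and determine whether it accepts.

start: ε-closure({0}) = {0,1,2,3,4,8}
'b' @ 1: {5,6}
'a' @ 2: {1,3,4,7}  (accept∈set)
'c' @ 3: {5,6}
'a' @ 4: {1,3,4,7}  (accept∈set)
'a' @ 5: {5,6}
'a' @ 6: {1,3,4,7}  (accept∈set)
end set {1,3,4,7} — state 1 in

Answer: ACCEPT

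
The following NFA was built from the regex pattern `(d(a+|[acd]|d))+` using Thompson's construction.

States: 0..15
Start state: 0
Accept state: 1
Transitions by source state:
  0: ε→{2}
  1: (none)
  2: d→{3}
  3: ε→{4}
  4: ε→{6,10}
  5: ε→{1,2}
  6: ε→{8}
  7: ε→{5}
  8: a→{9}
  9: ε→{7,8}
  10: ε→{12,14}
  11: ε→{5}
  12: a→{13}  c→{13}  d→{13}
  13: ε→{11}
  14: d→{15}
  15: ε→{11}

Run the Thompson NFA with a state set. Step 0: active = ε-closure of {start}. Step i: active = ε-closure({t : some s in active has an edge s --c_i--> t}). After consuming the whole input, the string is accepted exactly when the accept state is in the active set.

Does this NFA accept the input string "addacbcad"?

Answer: REJECT

Derivation:
start: ε-closure({0}) = {0,2}
'a' @ 1: {}  — state set empty
rest 'ddacbcad' ignored (set empty)
end set {} — state 1 not in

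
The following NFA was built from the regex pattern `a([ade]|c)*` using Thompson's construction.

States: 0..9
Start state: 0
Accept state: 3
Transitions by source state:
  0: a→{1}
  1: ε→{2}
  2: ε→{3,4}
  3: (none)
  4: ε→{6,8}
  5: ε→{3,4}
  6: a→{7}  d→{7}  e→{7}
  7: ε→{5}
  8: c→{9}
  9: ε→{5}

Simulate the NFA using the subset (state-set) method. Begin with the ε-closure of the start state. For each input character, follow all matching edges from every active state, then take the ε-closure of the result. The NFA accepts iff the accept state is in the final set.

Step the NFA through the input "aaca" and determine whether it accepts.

Answer: ACCEPT

Steps:
start: ε-closure({0}) = {0}
'a' @ 1: {1,2,3,4,6,8}  (accept∈set)
'a' @ 2: {3,4,5,6,7,8}  (accept∈set)
'c' @ 3: {3,4,5,6,8,9}  (accept∈set)
'a' @ 4: {3,4,5,6,7,8}  (accept∈set)
after full input: {3,4,5,6,7,8}  (accept=3 in)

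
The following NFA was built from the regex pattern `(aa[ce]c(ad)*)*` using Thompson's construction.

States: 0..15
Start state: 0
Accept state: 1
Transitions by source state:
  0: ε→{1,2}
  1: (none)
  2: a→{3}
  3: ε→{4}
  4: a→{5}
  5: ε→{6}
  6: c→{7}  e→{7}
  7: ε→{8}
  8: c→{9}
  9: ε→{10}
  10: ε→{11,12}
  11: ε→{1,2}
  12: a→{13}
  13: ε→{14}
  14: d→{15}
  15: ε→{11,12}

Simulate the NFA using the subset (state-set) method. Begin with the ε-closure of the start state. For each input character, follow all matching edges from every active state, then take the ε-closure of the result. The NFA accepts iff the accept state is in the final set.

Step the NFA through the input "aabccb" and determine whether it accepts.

Answer: REJECT

Steps:
initial (ε-close {0}): {0,1,2}
'a' @ 1: {3,4}
'a' @ 2: {5,6}
'b' @ 3: {}  — no active states
rest 'ccb' ignored (set empty)
after full input: {}  (accept=1 not in)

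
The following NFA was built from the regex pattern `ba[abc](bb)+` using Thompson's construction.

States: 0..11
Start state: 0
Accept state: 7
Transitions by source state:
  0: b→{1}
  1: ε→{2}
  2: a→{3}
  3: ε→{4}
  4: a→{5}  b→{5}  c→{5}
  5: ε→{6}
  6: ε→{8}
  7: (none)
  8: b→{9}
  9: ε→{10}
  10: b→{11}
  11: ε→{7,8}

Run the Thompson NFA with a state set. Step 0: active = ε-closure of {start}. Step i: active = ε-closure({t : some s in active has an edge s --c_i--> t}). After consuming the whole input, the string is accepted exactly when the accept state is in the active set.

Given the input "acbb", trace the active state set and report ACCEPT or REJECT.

start: ε-closure({0}) = {0}
'a' @ 1: {}  — state set empty
rest 'cbb' ignored (set empty)
final: {}; accept 7 not in set

Answer: REJECT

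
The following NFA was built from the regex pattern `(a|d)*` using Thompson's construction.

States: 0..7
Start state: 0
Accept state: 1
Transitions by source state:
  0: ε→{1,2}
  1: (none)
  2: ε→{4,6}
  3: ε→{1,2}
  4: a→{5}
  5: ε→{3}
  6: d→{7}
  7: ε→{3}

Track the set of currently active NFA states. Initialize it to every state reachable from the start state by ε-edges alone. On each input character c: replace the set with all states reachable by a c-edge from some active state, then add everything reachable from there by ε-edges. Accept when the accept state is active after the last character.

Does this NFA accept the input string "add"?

Answer: ACCEPT

Derivation:
S₀ = ε-closure({0}) = {0,1,2,4,6}
'a' @ 1: {1,2,3,4,5,6}  (accept∈set)
'd' @ 2: {1,2,3,4,6,7}  (accept∈set)
'd' @ 3: {1,2,3,4,6,7}  (accept∈set)
end set {1,2,3,4,6,7} — state 1 in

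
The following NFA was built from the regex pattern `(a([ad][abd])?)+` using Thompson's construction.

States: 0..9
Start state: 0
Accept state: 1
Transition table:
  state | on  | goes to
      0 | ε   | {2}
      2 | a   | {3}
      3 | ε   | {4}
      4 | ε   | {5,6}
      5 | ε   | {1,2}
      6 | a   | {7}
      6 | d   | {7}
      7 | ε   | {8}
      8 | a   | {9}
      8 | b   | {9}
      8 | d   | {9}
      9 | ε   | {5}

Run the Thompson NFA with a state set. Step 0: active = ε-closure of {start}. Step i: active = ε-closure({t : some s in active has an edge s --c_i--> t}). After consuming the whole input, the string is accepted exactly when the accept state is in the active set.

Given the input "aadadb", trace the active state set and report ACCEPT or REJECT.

Answer: ACCEPT

Trace:
S₀ = ε-closure({0}) = {0,2}
'a' @ 1: {1,2,3,4,5,6}  ✓accept
'a' @ 2: {1,2,3,4,5,6,7,8}  ✓accept
'd' @ 3: {1,2,5,7,8,9}  ✓accept
'a' @ 4: {1,2,3,4,5,6,9}  ✓accept
'd' @ 5: {7,8}
'b' @ 6: {1,2,5,9}  ✓accept
end set {1,2,5,9} — state 1 in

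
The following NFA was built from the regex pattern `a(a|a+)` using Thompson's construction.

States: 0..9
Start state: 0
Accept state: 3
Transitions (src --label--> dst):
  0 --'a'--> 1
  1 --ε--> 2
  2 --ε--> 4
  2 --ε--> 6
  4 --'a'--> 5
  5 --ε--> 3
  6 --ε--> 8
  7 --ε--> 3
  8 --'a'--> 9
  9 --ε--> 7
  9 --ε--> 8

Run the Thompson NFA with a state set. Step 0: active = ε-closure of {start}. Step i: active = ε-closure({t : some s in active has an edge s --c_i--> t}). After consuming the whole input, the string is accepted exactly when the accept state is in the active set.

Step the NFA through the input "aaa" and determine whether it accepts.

Answer: ACCEPT

Trace:
S₀ = ε-closure({0}) = {0}
'a' @ 1: {1,2,4,6,8}
'a' @ 2: {3,5,7,8,9}  [accepting]
'a' @ 3: {3,7,8,9}  [accepting]
final: {3,7,8,9}; accept 3 in set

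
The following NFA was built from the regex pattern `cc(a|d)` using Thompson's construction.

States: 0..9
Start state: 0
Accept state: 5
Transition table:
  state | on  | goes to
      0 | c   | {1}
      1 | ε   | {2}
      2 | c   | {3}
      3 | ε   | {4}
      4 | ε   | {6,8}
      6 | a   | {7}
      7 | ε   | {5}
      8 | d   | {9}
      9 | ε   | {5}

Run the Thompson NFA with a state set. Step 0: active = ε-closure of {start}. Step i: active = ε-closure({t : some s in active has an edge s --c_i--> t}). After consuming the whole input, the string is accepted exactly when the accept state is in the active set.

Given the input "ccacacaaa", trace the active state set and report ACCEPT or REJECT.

start: ε-closure({0}) = {0}
'c' @ 1: {1,2}
'c' @ 2: {3,4,6,8}
'a' @ 3: {5,7}  ✓accept
'c' @ 4: {}  — dead — no transitions
rest 'acaaa' ignored (set empty)
final: {}; accept 5 not in set

Answer: REJECT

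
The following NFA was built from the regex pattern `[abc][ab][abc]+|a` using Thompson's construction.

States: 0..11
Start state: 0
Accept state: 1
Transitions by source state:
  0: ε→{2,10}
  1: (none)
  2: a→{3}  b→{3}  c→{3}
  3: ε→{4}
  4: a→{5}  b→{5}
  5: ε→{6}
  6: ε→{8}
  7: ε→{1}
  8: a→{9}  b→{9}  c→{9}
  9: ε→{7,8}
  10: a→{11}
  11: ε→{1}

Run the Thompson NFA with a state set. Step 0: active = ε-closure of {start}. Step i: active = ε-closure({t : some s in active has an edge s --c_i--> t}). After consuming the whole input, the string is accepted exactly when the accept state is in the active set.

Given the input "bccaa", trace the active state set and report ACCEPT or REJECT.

Answer: REJECT

Steps:
initial (ε-close {0}): {0,2,10}
'b' @ 1: {3,4}
'c' @ 2: {}  — dead — no transitions
rest 'caa' ignored (set empty)
final: {}; accept 1 not in set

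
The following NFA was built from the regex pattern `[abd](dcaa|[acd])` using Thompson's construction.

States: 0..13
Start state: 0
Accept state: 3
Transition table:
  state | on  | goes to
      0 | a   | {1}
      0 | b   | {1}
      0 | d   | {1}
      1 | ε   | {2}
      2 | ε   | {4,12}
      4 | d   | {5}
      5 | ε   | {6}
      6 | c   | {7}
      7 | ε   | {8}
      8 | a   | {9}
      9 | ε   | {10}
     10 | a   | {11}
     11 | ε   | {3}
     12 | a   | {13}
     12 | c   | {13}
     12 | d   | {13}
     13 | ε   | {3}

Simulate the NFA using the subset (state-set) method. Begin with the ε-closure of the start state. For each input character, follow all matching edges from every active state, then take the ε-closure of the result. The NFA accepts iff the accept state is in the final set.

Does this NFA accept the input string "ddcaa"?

Answer: ACCEPT

Steps:
initial (ε-close {0}): {0}
'd' @ 1: {1,2,4,12}
'd' @ 2: {3,5,6,13}  [accepting]
'c' @ 3: {7,8}
'a' @ 4: {9,10}
'a' @ 5: {3,11}  [accepting]
final: {3,11}; accept 3 in set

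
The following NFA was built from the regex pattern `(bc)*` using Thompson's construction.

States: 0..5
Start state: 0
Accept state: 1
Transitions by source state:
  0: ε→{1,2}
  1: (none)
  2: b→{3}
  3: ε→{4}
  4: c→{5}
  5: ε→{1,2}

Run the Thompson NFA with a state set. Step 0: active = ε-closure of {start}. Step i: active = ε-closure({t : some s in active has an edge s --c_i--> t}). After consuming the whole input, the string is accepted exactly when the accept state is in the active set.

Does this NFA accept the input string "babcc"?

Answer: REJECT

Steps:
initial (ε-close {0}): {0,1,2}
'b' @ 1: {3,4}
'a' @ 2: {}  — no active states
rest 'bcc' ignored (set empty)
end set {} — state 1 not in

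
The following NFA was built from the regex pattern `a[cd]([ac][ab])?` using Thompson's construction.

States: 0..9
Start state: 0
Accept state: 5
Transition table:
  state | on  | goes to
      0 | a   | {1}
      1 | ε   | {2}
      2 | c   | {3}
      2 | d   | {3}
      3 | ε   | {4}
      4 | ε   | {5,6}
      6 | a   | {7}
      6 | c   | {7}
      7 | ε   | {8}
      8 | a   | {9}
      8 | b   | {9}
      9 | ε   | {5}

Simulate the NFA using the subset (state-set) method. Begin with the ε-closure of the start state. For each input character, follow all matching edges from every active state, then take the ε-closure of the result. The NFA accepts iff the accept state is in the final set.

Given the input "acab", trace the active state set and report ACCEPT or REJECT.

initial (ε-close {0}): {0}
'a' @ 1: {1,2}
'c' @ 2: {3,4,5,6}  [accepting]
'a' @ 3: {7,8}
'b' @ 4: {5,9}  [accepting]
end set {5,9} — state 5 in

Answer: ACCEPT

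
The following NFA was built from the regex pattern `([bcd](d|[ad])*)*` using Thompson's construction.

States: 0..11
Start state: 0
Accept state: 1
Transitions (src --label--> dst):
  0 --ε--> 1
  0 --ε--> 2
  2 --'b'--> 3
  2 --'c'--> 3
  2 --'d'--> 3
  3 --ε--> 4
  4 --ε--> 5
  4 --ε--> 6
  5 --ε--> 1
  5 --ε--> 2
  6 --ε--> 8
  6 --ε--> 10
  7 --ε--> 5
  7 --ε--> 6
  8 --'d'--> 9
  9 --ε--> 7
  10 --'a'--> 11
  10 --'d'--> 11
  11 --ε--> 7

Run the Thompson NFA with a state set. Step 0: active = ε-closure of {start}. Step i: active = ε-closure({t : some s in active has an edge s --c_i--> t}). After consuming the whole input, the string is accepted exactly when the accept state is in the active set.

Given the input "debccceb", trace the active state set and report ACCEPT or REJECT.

start: ε-closure({0}) = {0,1,2}
'd' @ 1: {1,2,3,4,5,6,8,10}  [accepting]
'e' @ 2: {}  — dead — no transitions
rest 'bccceb' ignored (set empty)
after full input: {}  (accept=1 not in)

Answer: REJECT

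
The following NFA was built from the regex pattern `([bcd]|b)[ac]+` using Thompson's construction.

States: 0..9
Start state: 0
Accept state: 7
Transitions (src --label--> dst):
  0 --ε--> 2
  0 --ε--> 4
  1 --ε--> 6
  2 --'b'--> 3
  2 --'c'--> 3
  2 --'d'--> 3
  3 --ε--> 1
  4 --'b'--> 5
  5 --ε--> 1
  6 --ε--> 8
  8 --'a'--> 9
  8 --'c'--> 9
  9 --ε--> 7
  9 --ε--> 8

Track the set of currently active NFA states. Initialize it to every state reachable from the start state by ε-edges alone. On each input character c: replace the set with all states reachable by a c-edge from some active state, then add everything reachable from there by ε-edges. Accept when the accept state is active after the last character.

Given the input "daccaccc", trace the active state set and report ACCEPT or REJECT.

Answer: ACCEPT

Trace:
start: ε-closure({0}) = {0,2,4}
'd' @ 1: {1,3,6,8}
'a' @ 2: {7,8,9}  ✓accept
'c' @ 3: {7,8,9}  ✓accept
'c' @ 4: {7,8,9}  ✓accept
'a' @ 5: {7,8,9}  ✓accept
'c' @ 6: {7,8,9}  ✓accept
'c' @ 7: {7,8,9}  ✓accept
'c' @ 8: {7,8,9}  ✓accept
end set {7,8,9} — state 7 in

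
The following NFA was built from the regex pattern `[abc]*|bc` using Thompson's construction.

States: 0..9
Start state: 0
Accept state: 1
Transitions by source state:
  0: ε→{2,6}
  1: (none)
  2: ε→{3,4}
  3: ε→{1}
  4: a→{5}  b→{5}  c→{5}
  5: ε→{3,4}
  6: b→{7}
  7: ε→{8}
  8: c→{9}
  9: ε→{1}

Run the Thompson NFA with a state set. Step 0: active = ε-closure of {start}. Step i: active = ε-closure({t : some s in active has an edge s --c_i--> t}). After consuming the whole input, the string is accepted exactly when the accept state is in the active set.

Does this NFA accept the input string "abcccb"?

S₀ = ε-closure({0}) = {0,1,2,3,4,6}
'a' @ 1: {1,3,4,5}  ✓accept
'b' @ 2: {1,3,4,5}  ✓accept
'c' @ 3: {1,3,4,5}  ✓accept
'c' @ 4: {1,3,4,5}  ✓accept
'c' @ 5: {1,3,4,5}  ✓accept
'b' @ 6: {1,3,4,5}  ✓accept
end set {1,3,4,5} — state 1 in

Answer: ACCEPT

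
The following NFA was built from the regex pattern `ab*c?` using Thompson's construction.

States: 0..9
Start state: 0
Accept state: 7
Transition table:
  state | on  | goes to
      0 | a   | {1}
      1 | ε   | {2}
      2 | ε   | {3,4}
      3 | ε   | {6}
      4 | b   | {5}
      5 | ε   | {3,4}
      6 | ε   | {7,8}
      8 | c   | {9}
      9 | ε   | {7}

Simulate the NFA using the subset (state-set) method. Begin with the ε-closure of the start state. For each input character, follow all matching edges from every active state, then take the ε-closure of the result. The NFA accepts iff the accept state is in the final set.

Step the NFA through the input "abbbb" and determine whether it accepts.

Answer: ACCEPT

Derivation:
start: ε-closure({0}) = {0}
'a' @ 1: {1,2,3,4,6,7,8}  [accepting]
'b' @ 2: {3,4,5,6,7,8}  [accepting]
'b' @ 3: {3,4,5,6,7,8}  [accepting]
'b' @ 4: {3,4,5,6,7,8}  [accepting]
'b' @ 5: {3,4,5,6,7,8}  [accepting]
end set {3,4,5,6,7,8} — state 7 in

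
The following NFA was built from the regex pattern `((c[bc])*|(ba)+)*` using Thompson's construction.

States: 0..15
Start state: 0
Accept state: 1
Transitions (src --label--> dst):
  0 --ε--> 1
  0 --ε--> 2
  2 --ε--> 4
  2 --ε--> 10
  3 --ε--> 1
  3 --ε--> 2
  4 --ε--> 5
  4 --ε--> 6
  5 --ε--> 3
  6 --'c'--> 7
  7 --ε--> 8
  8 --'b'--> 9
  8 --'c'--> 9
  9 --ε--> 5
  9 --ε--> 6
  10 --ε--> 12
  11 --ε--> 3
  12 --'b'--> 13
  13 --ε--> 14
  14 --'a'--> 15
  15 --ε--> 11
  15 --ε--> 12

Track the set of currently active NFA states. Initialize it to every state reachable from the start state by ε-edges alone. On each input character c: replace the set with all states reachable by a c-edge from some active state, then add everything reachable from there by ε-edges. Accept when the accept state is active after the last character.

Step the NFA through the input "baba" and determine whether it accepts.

initial (ε-close {0}): {0,1,2,3,4,5,6,10,12}
'b' @ 1: {13,14}
'a' @ 2: {1,2,3,4,5,6,10,11,12,15}  (accept∈set)
'b' @ 3: {13,14}
'a' @ 4: {1,2,3,4,5,6,10,11,12,15}  (accept∈set)
final: {1,2,3,4,5,6,10,11,12,15}; accept 1 in set

Answer: ACCEPT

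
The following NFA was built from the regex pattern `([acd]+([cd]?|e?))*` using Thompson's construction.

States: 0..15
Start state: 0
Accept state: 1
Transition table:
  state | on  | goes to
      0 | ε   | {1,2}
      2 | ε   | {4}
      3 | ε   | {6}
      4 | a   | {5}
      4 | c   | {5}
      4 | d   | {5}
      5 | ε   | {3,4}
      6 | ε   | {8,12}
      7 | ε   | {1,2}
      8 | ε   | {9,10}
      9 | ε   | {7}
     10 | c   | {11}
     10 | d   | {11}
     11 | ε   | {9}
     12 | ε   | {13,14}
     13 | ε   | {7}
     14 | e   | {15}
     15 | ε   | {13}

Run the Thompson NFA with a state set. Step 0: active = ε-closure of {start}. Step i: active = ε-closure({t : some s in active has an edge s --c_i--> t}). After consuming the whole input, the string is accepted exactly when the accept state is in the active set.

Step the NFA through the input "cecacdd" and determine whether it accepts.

Answer: ACCEPT

Trace:
initial (ε-close {0}): {0,1,2,4}
'c' @ 1: {1,2,3,4,5,6,7,8,9,10,12,13,14}  (accept∈set)
'e' @ 2: {1,2,4,7,13,15}  (accept∈set)
'c' @ 3: {1,2,3,4,5,6,7,8,9,10,12,13,14}  (accept∈set)
'a' @ 4: {1,2,3,4,5,6,7,8,9,10,12,13,14}  (accept∈set)
'c' @ 5: {1,2,3,4,5,6,7,8,9,10,11,12,13,14}  (accept∈set)
'd' @ 6: {1,2,3,4,5,6,7,8,9,10,11,12,13,14}  (accept∈set)
'd' @ 7: {1,2,3,4,5,6,7,8,9,10,11,12,13,14}  (accept∈set)
after full input: {1,2,3,4,5,6,7,8,9,10,11,12,13,14}  (accept=1 in)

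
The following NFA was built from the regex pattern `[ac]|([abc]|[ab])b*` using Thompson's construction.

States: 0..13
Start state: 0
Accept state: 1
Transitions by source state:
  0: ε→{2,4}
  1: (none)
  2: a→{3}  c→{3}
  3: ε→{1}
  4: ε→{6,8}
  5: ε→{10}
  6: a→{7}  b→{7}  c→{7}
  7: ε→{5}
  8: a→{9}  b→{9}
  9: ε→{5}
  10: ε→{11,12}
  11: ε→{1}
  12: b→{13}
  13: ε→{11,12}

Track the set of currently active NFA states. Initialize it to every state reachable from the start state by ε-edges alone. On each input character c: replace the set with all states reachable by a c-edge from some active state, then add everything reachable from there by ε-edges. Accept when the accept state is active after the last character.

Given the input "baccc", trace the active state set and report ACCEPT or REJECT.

S₀ = ε-closure({0}) = {0,2,4,6,8}
'b' @ 1: {1,5,7,9,10,11,12}  (accept∈set)
'a' @ 2: {}  — state set empty
rest 'ccc' ignored (set empty)
after full input: {}  (accept=1 not in)

Answer: REJECT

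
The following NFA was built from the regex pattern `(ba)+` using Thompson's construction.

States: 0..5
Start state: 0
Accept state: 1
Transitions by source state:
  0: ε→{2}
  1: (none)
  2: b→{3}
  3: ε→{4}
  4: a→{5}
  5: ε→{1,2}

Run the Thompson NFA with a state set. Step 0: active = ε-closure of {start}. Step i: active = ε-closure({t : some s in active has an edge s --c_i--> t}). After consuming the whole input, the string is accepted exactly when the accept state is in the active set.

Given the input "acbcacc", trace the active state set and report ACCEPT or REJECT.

initial (ε-close {0}): {0,2}
'a' @ 1: {}  — no active states
rest 'cbcacc' ignored (set empty)
end set {} — state 1 not in

Answer: REJECT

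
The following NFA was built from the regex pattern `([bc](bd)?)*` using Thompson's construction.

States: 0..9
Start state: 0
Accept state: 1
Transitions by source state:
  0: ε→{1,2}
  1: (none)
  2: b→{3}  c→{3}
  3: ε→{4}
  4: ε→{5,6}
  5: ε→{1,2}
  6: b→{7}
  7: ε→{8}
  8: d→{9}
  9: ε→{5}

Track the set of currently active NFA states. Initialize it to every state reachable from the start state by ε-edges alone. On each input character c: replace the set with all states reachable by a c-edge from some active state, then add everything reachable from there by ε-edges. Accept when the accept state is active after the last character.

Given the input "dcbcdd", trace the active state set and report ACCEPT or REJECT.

Answer: REJECT

Derivation:
start: ε-closure({0}) = {0,1,2}
'd' @ 1: {}  — state set empty
rest 'cbcdd' ignored (set empty)
end set {} — state 1 not in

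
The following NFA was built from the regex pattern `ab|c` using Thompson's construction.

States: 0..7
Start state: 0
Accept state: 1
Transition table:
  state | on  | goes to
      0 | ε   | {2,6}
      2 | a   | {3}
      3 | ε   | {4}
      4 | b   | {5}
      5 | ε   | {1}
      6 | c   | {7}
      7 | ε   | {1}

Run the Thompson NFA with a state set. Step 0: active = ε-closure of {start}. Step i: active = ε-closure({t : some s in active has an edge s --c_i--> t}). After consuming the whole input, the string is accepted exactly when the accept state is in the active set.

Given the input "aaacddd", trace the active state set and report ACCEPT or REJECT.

initial (ε-close {0}): {0,2,6}
'a' @ 1: {3,4}
'a' @ 2: {}  — state set empty
rest 'acddd' ignored (set empty)
end set {} — state 1 not in

Answer: REJECT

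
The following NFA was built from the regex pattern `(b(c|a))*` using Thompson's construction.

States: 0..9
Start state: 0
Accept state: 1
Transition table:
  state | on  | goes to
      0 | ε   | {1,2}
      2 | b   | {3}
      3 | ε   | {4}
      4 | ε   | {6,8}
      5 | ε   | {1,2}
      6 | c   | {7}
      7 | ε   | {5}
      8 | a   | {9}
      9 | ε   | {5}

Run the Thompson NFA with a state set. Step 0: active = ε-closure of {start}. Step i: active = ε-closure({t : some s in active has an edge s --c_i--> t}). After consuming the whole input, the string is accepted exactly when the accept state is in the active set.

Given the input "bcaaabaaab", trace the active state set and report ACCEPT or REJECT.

Answer: REJECT

Derivation:
initial (ε-close {0}): {0,1,2}
'b' @ 1: {3,4,6,8}
'c' @ 2: {1,2,5,7}  [accepting]
'a' @ 3: {}  — state set empty
rest 'aabaaab' ignored (set empty)
final: {}; accept 1 not in set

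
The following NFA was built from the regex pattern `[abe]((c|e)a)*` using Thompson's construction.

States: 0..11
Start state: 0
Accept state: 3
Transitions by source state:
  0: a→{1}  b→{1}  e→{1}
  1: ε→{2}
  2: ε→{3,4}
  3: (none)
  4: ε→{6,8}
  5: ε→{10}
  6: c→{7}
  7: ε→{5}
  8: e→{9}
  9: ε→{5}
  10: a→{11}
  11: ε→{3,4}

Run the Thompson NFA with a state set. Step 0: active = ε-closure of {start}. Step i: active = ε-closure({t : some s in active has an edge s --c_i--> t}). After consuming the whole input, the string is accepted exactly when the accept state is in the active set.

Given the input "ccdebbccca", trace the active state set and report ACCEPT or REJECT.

start: ε-closure({0}) = {0}
'c' @ 1: {}  — dead — no transitions
rest 'cdebbccca' ignored (set empty)
final: {}; accept 3 not in set

Answer: REJECT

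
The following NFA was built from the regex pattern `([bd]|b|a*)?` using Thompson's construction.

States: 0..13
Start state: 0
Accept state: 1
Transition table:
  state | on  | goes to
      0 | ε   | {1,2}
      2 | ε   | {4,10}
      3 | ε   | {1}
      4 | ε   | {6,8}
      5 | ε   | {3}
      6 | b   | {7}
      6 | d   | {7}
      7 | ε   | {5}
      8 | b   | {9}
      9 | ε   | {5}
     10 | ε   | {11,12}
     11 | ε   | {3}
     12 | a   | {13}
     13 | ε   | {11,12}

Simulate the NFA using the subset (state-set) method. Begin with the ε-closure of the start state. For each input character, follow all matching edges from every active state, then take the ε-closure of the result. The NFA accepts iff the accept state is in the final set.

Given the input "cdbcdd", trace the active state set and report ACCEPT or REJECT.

Answer: REJECT

Derivation:
S₀ = ε-closure({0}) = {0,1,2,3,4,6,8,10,11,12}
'c' @ 1: {}  — dead — no transitions
rest 'dbcdd' ignored (set empty)
final: {}; accept 1 not in set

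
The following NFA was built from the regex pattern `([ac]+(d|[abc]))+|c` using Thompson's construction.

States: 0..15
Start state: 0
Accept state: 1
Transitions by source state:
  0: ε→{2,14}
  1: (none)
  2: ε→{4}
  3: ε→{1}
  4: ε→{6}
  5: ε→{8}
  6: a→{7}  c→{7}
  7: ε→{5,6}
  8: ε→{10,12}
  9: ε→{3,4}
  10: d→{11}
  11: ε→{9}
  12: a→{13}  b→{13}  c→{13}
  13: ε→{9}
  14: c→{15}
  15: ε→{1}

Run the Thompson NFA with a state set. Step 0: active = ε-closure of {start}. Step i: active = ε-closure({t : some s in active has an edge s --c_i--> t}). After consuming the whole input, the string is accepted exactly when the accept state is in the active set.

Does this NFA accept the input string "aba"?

S₀ = ε-closure({0}) = {0,2,4,6,14}
'a' @ 1: {5,6,7,8,10,12}
'b' @ 2: {1,3,4,6,9,13}  (accept∈set)
'a' @ 3: {5,6,7,8,10,12}
final: {5,6,7,8,10,12}; accept 1 not in set

Answer: REJECT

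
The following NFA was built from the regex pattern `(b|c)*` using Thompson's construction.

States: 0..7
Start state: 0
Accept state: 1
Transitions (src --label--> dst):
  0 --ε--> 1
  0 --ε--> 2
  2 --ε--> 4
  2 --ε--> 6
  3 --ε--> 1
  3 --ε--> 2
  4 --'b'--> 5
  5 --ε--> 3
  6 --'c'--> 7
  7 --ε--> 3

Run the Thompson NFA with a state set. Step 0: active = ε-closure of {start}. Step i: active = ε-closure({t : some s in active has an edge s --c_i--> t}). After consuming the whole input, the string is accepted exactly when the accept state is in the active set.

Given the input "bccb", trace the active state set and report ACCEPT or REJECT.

Answer: ACCEPT

Derivation:
S₀ = ε-closure({0}) = {0,1,2,4,6}
'b' @ 1: {1,2,3,4,5,6}  ✓accept
'c' @ 2: {1,2,3,4,6,7}  ✓accept
'c' @ 3: {1,2,3,4,6,7}  ✓accept
'b' @ 4: {1,2,3,4,5,6}  ✓accept
final: {1,2,3,4,5,6}; accept 1 in set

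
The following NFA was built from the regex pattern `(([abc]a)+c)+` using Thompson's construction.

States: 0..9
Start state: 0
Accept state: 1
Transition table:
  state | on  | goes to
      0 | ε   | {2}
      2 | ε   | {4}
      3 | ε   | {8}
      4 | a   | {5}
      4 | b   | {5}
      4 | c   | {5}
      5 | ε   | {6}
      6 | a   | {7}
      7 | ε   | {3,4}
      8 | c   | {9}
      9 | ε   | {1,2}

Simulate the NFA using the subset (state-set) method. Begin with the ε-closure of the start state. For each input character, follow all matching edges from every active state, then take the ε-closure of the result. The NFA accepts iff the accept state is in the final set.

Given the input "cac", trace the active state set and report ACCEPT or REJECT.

Answer: ACCEPT

Trace:
S₀ = ε-closure({0}) = {0,2,4}
'c' @ 1: {5,6}
'a' @ 2: {3,4,7,8}
'c' @ 3: {1,2,4,5,6,9}  ✓accept
final: {1,2,4,5,6,9}; accept 1 in set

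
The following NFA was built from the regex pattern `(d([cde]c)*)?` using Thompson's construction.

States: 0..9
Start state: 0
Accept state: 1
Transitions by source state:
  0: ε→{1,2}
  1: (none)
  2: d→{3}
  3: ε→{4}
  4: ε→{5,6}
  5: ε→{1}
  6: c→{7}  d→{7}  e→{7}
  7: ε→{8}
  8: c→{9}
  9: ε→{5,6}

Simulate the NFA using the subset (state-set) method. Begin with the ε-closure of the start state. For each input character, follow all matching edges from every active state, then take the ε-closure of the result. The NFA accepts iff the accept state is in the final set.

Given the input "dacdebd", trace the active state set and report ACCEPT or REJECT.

Answer: REJECT

Trace:
S₀ = ε-closure({0}) = {0,1,2}
'd' @ 1: {1,3,4,5,6}  (accept∈set)
'a' @ 2: {}  — no active states
rest 'cdebd' ignored (set empty)
final: {}; accept 1 not in set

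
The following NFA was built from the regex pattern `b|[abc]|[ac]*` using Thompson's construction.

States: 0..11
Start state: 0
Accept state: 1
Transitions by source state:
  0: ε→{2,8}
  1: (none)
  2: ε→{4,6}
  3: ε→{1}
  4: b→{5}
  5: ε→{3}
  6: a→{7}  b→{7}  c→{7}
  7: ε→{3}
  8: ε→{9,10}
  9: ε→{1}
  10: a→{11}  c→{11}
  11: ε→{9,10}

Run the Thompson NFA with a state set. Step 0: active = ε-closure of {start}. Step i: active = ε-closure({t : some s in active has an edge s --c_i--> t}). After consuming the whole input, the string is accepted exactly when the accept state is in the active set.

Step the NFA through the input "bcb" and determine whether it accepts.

Answer: REJECT

Steps:
start: ε-closure({0}) = {0,1,2,4,6,8,9,10}
'b' @ 1: {1,3,5,7}  ✓accept
'c' @ 2: {}  — dead — no transitions
rest 'b' ignored (set empty)
end set {} — state 1 not in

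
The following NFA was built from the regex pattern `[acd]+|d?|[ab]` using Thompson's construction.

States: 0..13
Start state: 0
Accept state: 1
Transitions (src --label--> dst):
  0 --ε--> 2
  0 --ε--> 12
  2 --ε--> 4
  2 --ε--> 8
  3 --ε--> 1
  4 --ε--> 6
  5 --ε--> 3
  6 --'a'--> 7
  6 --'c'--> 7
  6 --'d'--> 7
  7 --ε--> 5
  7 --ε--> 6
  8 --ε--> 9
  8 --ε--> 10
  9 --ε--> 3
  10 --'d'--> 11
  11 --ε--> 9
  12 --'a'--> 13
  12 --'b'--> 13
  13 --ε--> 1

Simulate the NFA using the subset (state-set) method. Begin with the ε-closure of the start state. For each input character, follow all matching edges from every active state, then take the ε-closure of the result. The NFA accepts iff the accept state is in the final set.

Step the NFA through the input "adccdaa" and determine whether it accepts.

Answer: ACCEPT

Trace:
start: ε-closure({0}) = {0,1,2,3,4,6,8,9,10,12}
'a' @ 1: {1,3,5,6,7,13}  ✓accept
'd' @ 2: {1,3,5,6,7}  ✓accept
'c' @ 3: {1,3,5,6,7}  ✓accept
'c' @ 4: {1,3,5,6,7}  ✓accept
'd' @ 5: {1,3,5,6,7}  ✓accept
'a' @ 6: {1,3,5,6,7}  ✓accept
'a' @ 7: {1,3,5,6,7}  ✓accept
after full input: {1,3,5,6,7}  (accept=1 in)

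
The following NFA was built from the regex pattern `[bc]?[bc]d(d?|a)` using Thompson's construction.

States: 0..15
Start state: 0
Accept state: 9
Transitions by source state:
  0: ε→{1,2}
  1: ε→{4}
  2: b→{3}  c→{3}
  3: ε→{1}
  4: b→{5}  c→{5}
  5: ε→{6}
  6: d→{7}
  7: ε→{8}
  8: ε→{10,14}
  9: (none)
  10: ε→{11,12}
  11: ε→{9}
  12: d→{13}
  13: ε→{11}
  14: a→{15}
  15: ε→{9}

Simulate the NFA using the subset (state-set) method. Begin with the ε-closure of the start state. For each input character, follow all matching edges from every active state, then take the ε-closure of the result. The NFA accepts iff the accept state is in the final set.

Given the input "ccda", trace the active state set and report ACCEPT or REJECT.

start: ε-closure({0}) = {0,1,2,4}
'c' @ 1: {1,3,4,5,6}
'c' @ 2: {5,6}
'd' @ 3: {7,8,9,10,11,12,14}  ✓accept
'a' @ 4: {9,15}  ✓accept
end set {9,15} — state 9 in

Answer: ACCEPT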